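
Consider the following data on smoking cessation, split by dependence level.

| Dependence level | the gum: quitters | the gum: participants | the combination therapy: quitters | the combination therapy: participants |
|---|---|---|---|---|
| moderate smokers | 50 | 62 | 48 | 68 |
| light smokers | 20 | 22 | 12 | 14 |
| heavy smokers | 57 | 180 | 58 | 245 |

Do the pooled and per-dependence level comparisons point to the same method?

Moderate smokers: the gum 50/62 = 80.6%, the combination therapy 48/68 = 70.6% → the gum
Light smokers: the gum 20/22 = 90.9%, the combination therapy 12/14 = 85.7% → the gum
Heavy smokers: the gum 57/180 = 31.7%, the combination therapy 58/245 = 23.7% → the gum
Overall: the gum 127/264 = 48.1%, the combination therapy 118/327 = 36.1% → the gum
The gum wins overall and in every dependence group — no reversal.

Yes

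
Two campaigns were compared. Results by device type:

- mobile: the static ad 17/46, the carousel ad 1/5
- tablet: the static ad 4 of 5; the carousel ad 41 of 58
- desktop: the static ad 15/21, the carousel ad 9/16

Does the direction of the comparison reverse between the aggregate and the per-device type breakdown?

Mobile: the static ad 17/46 = 37.0%, the carousel ad 1/5 = 20.0% → the static ad
Tablet: the static ad 4/5 = 80.0%, the carousel ad 41/58 = 70.7% → the static ad
Desktop: the static ad 15/21 = 71.4%, the carousel ad 9/16 = 56.2% → the static ad
Overall: the static ad 36/72 = 50.0%, the carousel ad 51/79 = 64.6% → the carousel ad
The static ad wins each device group but the carousel ad wins overall — the comparison reverses. The static ad's impressions skew toward mobile, which has a lower base rate.

Yes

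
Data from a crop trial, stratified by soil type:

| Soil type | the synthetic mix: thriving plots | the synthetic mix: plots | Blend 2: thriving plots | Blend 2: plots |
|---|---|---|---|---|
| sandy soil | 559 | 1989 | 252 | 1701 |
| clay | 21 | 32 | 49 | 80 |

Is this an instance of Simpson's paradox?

Sandy soil: the synthetic mix 559/1989 = 28.1%, Blend 2 252/1701 = 14.8% → the synthetic mix
Clay: the synthetic mix 21/32 = 65.6%, Blend 2 49/80 = 61.2% → the synthetic mix
Overall: the synthetic mix 580/2021 = 28.7%, Blend 2 301/1781 = 16.9% → the synthetic mix
The synthetic mix wins overall and in every soil group — no reversal.

No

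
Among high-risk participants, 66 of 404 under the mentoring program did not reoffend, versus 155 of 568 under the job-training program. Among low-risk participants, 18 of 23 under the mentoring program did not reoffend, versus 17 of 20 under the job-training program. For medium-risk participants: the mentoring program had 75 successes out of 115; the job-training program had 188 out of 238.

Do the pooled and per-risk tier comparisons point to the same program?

High-risk: the mentoring program 66/404 = 16.3%, the job-training program 155/568 = 27.3% → the job-training program
Low-risk: the mentoring program 18/23 = 78.3%, the job-training program 17/20 = 85.0% → the job-training program
Medium-risk: the mentoring program 75/115 = 65.2%, the job-training program 188/238 = 79.0% → the job-training program
Overall: the mentoring program 159/542 = 29.3%, the job-training program 360/826 = 43.6% → the job-training program
The job-training program wins overall and in every risk group — no reversal.

Yes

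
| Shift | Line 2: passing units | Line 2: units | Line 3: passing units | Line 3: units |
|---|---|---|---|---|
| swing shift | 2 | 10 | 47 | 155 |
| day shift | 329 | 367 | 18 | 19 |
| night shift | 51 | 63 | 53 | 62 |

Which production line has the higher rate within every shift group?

Swing shift: Line 2 2/10 = 20.0%, Line 3 47/155 = 30.3% → Line 3
Day shift: Line 2 329/367 = 89.6%, Line 3 18/19 = 94.7% → Line 3
Night shift: Line 2 51/63 = 81.0%, Line 3 53/62 = 85.5% → Line 3
Line 3 has the higher rate in all 3 groups.

Line 3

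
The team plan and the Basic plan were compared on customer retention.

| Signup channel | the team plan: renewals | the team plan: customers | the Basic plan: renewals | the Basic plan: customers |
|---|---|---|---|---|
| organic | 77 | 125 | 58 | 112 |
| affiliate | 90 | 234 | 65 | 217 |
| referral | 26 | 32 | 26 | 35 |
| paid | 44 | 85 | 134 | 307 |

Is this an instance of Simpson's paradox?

Organic: the team plan 77/125 = 61.6%, the Basic plan 58/112 = 51.8% → the team plan
Affiliate: the team plan 90/234 = 38.5%, the Basic plan 65/217 = 30.0% → the team plan
Referral: the team plan 26/32 = 81.2%, the Basic plan 26/35 = 74.3% → the team plan
Paid: the team plan 44/85 = 51.8%, the Basic plan 134/307 = 43.6% → the team plan
Overall: the team plan 237/476 = 49.8%, the Basic plan 283/671 = 42.2% → the team plan
The team plan wins overall and in every signup group — no reversal.

No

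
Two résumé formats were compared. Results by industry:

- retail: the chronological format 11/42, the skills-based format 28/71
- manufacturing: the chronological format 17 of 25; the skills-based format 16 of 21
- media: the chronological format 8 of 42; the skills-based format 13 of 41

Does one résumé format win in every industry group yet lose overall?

No

Retail: the chronological format 11/42 = 26.2%, the skills-based format 28/71 = 39.4% → the skills-based format
Manufacturing: the chronological format 17/25 = 68.0%, the skills-based format 16/21 = 76.2% → the skills-based format
Media: the chronological format 8/42 = 19.0%, the skills-based format 13/41 = 31.7% → the skills-based format
Overall: the chronological format 36/109 = 33.0%, the skills-based format 57/133 = 42.9% → the skills-based format
The skills-based format wins overall and in every industry group — no reversal.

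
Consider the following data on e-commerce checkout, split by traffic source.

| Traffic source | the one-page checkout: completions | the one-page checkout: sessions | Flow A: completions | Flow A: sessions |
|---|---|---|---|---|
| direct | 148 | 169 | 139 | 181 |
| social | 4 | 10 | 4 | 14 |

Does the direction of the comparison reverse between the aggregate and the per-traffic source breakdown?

Direct: the one-page checkout 148/169 = 87.6%, Flow A 139/181 = 76.8% → the one-page checkout
Social: the one-page checkout 4/10 = 40.0%, Flow A 4/14 = 28.6% → the one-page checkout
Overall: the one-page checkout 152/179 = 84.9%, Flow A 143/195 = 73.3% → the one-page checkout
The one-page checkout wins overall and in every traffic group — no reversal.

No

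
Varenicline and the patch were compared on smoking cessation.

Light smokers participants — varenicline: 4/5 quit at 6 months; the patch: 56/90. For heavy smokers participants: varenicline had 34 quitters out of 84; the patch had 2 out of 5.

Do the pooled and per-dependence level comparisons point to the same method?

Light smokers: varenicline 4/5 = 80.0%, the patch 56/90 = 62.2% → varenicline
Heavy smokers: varenicline 34/84 = 40.5%, the patch 2/5 = 40.0% → varenicline
Overall: varenicline 38/89 = 42.7%, the patch 58/95 = 61.1% → the patch
Varenicline wins each dependence group but the patch wins overall — the comparison reverses. Varenicline's participants skew toward heavy smokers, which has a lower base rate.

No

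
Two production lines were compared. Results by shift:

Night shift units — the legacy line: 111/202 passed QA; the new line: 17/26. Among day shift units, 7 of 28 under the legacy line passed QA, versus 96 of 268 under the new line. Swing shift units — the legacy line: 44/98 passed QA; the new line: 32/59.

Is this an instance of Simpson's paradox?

Night shift: the legacy line 111/202 = 55.0%, the new line 17/26 = 65.4% → the new line
Day shift: the legacy line 7/28 = 25.0%, the new line 96/268 = 35.8% → the new line
Swing shift: the legacy line 44/98 = 44.9%, the new line 32/59 = 54.2% → the new line
Overall: the legacy line 162/328 = 49.4%, the new line 145/353 = 41.1% → the legacy line
The new line wins each shift group but the legacy line wins overall — the comparison reverses. The new line's units skew toward day shift, which has a lower base rate.

Yes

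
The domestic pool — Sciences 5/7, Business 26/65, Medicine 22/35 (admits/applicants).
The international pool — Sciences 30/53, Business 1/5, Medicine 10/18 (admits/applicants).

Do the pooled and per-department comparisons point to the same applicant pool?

No

Sciences: the domestic pool 5/7 = 71.4%, the international pool 30/53 = 56.6% → the domestic pool
Business: the domestic pool 26/65 = 40.0%, the international pool 1/5 = 20.0% → the domestic pool
Medicine: the domestic pool 22/35 = 62.9%, the international pool 10/18 = 55.6% → the domestic pool
Overall: the domestic pool 53/107 = 49.5%, the international pool 41/76 = 53.9% → the international pool
The domestic pool wins each department group but the international pool wins overall — the comparison reverses. The domestic pool's applicants skew toward Business, which has a lower base rate.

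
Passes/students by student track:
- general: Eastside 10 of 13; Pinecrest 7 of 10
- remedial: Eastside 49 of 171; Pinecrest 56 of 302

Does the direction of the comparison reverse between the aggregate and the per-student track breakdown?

General: Eastside 10/13 = 76.9%, Pinecrest 7/10 = 70.0% → Eastside
Remedial: Eastside 49/171 = 28.7%, Pinecrest 56/302 = 18.5% → Eastside
Overall: Eastside 59/184 = 32.1%, Pinecrest 63/312 = 20.2% → Eastside
Eastside wins overall and in every student group — no reversal.

No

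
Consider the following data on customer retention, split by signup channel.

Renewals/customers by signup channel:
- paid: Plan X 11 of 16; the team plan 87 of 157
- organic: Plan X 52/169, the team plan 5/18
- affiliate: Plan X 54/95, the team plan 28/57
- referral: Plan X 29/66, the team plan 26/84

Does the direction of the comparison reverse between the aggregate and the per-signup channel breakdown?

Yes

Paid: Plan X 11/16 = 68.8%, the team plan 87/157 = 55.4% → Plan X
Organic: Plan X 52/169 = 30.8%, the team plan 5/18 = 27.8% → Plan X
Affiliate: Plan X 54/95 = 56.8%, the team plan 28/57 = 49.1% → Plan X
Referral: Plan X 29/66 = 43.9%, the team plan 26/84 = 31.0% → Plan X
Overall: Plan X 146/346 = 42.2%, the team plan 146/316 = 46.2% → the team plan
Plan X wins each signup group but the team plan wins overall — the comparison reverses. Plan X's customers skew toward organic, which has a lower base rate.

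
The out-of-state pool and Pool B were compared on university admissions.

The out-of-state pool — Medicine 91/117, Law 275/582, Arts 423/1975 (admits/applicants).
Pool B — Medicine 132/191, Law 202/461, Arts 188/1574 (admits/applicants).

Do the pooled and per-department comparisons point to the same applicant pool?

Medicine: the out-of-state pool 91/117 = 77.8%, Pool B 132/191 = 69.1% → the out-of-state pool
Law: the out-of-state pool 275/582 = 47.3%, Pool B 202/461 = 43.8% → the out-of-state pool
Arts: the out-of-state pool 423/1975 = 21.4%, Pool B 188/1574 = 11.9% → the out-of-state pool
Overall: the out-of-state pool 789/2674 = 29.5%, Pool B 522/2226 = 23.5% → the out-of-state pool
The out-of-state pool wins overall and in every department group — no reversal.

Yes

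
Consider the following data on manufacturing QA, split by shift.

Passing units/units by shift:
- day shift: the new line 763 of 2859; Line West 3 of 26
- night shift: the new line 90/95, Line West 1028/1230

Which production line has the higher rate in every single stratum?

the new line

Day shift: the new line 763/2859 = 26.7%, Line West 3/26 = 11.5% → the new line
Night shift: the new line 90/95 = 94.7%, Line West 1028/1230 = 83.6% → the new line
The new line has the higher rate in both groups.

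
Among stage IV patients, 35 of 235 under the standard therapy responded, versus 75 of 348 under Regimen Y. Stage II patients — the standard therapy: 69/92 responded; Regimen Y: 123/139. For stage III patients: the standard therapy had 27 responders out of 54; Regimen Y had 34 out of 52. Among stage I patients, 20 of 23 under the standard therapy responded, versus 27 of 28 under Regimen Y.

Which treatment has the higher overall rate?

Stage IV: the standard therapy 35/235 = 14.9%, Regimen Y 75/348 = 21.6% → Regimen Y
Stage II: the standard therapy 69/92 = 75.0%, Regimen Y 123/139 = 88.5% → Regimen Y
Stage III: the standard therapy 27/54 = 50.0%, Regimen Y 34/52 = 65.4% → Regimen Y
Stage I: the standard therapy 20/23 = 87.0%, Regimen Y 27/28 = 96.4% → Regimen Y
Overall: the standard therapy 151/404 = 37.4%, Regimen Y 259/567 = 45.7% → Regimen Y

Regimen Y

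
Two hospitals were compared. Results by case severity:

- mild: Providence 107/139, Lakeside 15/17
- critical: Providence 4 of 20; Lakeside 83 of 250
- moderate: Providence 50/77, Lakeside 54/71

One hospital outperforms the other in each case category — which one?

Lakeside

Mild: Providence 107/139 = 77.0%, Lakeside 15/17 = 88.2% → Lakeside
Critical: Providence 4/20 = 20.0%, Lakeside 83/250 = 33.2% → Lakeside
Moderate: Providence 50/77 = 64.9%, Lakeside 54/71 = 76.1% → Lakeside
Lakeside has the higher rate in all 3 groups.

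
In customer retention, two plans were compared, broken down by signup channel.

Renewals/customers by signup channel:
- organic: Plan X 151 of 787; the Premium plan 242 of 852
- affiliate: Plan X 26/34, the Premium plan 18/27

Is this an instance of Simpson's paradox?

No

Organic: Plan X 151/787 = 19.2%, the Premium plan 242/852 = 28.4% → the Premium plan
Affiliate: Plan X 26/34 = 76.5%, the Premium plan 18/27 = 66.7% → Plan X
Overall: Plan X 177/821 = 21.6%, the Premium plan 260/879 = 29.6% → the Premium plan
Neither sweeps: Plan X wins 1 of 2 groups, the Premium plan wins 1. The Premium plan wins overall but not every group — no Simpson reversal.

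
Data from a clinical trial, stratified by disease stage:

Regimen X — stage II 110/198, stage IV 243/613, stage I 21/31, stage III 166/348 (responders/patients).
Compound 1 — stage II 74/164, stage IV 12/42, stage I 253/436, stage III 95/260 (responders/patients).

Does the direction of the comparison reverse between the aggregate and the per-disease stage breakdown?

Yes

Stage II: Regimen X 110/198 = 55.6%, Compound 1 74/164 = 45.1% → Regimen X
Stage IV: Regimen X 243/613 = 39.6%, Compound 1 12/42 = 28.6% → Regimen X
Stage I: Regimen X 21/31 = 67.7%, Compound 1 253/436 = 58.0% → Regimen X
Stage III: Regimen X 166/348 = 47.7%, Compound 1 95/260 = 36.5% → Regimen X
Overall: Regimen X 540/1190 = 45.4%, Compound 1 434/902 = 48.1% → Compound 1
Regimen X wins each disease group but Compound 1 wins overall — the comparison reverses. Regimen X's patients skew toward stage IV, which has a lower base rate.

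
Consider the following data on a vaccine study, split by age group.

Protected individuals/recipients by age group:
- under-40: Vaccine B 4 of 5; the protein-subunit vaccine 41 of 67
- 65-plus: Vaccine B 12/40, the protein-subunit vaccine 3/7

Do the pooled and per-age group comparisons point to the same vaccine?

No

Under-40: Vaccine B 4/5 = 80.0%, the protein-subunit vaccine 41/67 = 61.2% → Vaccine B
65-plus: Vaccine B 12/40 = 30.0%, the protein-subunit vaccine 3/7 = 42.9% → the protein-subunit vaccine
Overall: Vaccine B 16/45 = 35.6%, the protein-subunit vaccine 44/74 = 59.5% → the protein-subunit vaccine
Neither sweeps: Vaccine B wins 1 of 2 groups, the protein-subunit vaccine wins 1. The protein-subunit vaccine wins overall but not every group — no Simpson reversal.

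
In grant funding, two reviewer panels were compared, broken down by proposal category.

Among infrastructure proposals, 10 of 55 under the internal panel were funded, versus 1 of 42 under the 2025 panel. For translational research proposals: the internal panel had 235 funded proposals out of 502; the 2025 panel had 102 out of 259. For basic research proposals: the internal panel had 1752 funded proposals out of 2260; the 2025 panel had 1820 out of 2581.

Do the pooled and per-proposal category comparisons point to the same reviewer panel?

Infrastructure: the internal panel 10/55 = 18.2%, the 2025 panel 1/42 = 2.4% → the internal panel
Translational research: the internal panel 235/502 = 46.8%, the 2025 panel 102/259 = 39.4% → the internal panel
Basic research: the internal panel 1752/2260 = 77.5%, the 2025 panel 1820/2581 = 70.5% → the internal panel
Overall: the internal panel 1997/2817 = 70.9%, the 2025 panel 1923/2882 = 66.7% → the internal panel
The internal panel wins overall and in every proposal group — no reversal.

Yes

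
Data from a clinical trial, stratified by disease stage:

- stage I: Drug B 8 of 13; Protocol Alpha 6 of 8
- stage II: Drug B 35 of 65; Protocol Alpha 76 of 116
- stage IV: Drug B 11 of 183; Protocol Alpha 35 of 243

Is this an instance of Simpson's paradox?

Stage I: Drug B 8/13 = 61.5%, Protocol Alpha 6/8 = 75.0% → Protocol Alpha
Stage II: Drug B 35/65 = 53.8%, Protocol Alpha 76/116 = 65.5% → Protocol Alpha
Stage IV: Drug B 11/183 = 6.0%, Protocol Alpha 35/243 = 14.4% → Protocol Alpha
Overall: Drug B 54/261 = 20.7%, Protocol Alpha 117/367 = 31.9% → Protocol Alpha
Protocol Alpha wins overall and in every disease group — no reversal.

No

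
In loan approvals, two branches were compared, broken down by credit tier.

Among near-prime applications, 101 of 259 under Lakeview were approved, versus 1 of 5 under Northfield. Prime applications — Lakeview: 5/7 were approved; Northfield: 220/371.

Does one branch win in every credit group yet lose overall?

Yes

Near-prime: Lakeview 101/259 = 39.0%, Northfield 1/5 = 20.0% → Lakeview
Prime: Lakeview 5/7 = 71.4%, Northfield 220/371 = 59.3% → Lakeview
Overall: Lakeview 106/266 = 39.8%, Northfield 221/376 = 58.8% → Northfield
Lakeview wins each credit group but Northfield wins overall — the comparison reverses. Lakeview's applications skew toward near-prime, which has a lower base rate.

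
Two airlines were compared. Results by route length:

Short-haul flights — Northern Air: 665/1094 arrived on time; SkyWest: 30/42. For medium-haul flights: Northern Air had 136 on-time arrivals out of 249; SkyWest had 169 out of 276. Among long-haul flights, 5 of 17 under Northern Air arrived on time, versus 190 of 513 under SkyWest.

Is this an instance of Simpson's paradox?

Yes

Short-haul: Northern Air 665/1094 = 60.8%, SkyWest 30/42 = 71.4% → SkyWest
Medium-haul: Northern Air 136/249 = 54.6%, SkyWest 169/276 = 61.2% → SkyWest
Long-haul: Northern Air 5/17 = 29.4%, SkyWest 190/513 = 37.0% → SkyWest
Overall: Northern Air 806/1360 = 59.3%, SkyWest 389/831 = 46.8% → Northern Air
SkyWest wins each route group but Northern Air wins overall — the comparison reverses. SkyWest's flights skew toward long-haul, which has a lower base rate.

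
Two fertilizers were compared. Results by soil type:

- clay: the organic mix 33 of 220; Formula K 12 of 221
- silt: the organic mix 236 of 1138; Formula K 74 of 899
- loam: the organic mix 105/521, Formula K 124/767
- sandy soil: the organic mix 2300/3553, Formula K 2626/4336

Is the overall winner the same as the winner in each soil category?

Clay: the organic mix 33/220 = 15.0%, Formula K 12/221 = 5.4% → the organic mix
Silt: the organic mix 236/1138 = 20.7%, Formula K 74/899 = 8.2% → the organic mix
Loam: the organic mix 105/521 = 20.2%, Formula K 124/767 = 16.2% → the organic mix
Sandy soil: the organic mix 2300/3553 = 64.7%, Formula K 2626/4336 = 60.6% → the organic mix
Overall: the organic mix 2674/5432 = 49.2%, Formula K 2836/6223 = 45.6% → the organic mix
The organic mix wins overall and in every soil group — no reversal.

Yes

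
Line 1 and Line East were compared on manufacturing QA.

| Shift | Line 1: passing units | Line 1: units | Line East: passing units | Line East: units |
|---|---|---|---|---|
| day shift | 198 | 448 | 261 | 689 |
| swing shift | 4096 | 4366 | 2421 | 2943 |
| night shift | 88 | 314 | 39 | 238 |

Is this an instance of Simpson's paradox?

No

Day shift: Line 1 198/448 = 44.2%, Line East 261/689 = 37.9% → Line 1
Swing shift: Line 1 4096/4366 = 93.8%, Line East 2421/2943 = 82.3% → Line 1
Night shift: Line 1 88/314 = 28.0%, Line East 39/238 = 16.4% → Line 1
Overall: Line 1 4382/5128 = 85.5%, Line East 2721/3870 = 70.3% → Line 1
Line 1 wins overall and in every shift group — no reversal.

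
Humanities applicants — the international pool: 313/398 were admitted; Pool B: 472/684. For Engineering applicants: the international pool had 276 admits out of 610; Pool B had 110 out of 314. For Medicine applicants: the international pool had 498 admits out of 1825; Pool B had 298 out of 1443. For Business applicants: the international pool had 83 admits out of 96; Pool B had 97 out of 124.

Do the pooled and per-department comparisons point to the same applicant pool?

Humanities: the international pool 313/398 = 78.6%, Pool B 472/684 = 69.0% → the international pool
Engineering: the international pool 276/610 = 45.2%, Pool B 110/314 = 35.0% → the international pool
Medicine: the international pool 498/1825 = 27.3%, Pool B 298/1443 = 20.7% → the international pool
Business: the international pool 83/96 = 86.5%, Pool B 97/124 = 78.2% → the international pool
Overall: the international pool 1170/2929 = 39.9%, Pool B 977/2565 = 38.1% → the international pool
The international pool wins overall and in every department group — no reversal.

Yes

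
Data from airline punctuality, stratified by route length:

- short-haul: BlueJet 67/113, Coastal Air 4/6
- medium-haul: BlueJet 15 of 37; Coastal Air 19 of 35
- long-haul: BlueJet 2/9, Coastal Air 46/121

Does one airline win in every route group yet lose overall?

Yes

Short-haul: BlueJet 67/113 = 59.3%, Coastal Air 4/6 = 66.7% → Coastal Air
Medium-haul: BlueJet 15/37 = 40.5%, Coastal Air 19/35 = 54.3% → Coastal Air
Long-haul: BlueJet 2/9 = 22.2%, Coastal Air 46/121 = 38.0% → Coastal Air
Overall: BlueJet 84/159 = 52.8%, Coastal Air 69/162 = 42.6% → BlueJet
Coastal Air wins each route group but BlueJet wins overall — the comparison reverses. Coastal Air's flights skew toward long-haul, which has a lower base rate.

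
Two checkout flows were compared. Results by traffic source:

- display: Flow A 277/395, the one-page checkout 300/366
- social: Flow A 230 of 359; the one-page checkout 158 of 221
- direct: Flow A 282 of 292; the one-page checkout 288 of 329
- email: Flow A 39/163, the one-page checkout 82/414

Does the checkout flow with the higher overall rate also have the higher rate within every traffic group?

Display: Flow A 277/395 = 70.1%, the one-page checkout 300/366 = 82.0% → the one-page checkout
Social: Flow A 230/359 = 64.1%, the one-page checkout 158/221 = 71.5% → the one-page checkout
Direct: Flow A 282/292 = 96.6%, the one-page checkout 288/329 = 87.5% → Flow A
Email: Flow A 39/163 = 23.9%, the one-page checkout 82/414 = 19.8% → Flow A
Overall: Flow A 828/1209 = 68.5%, the one-page checkout 828/1330 = 62.3% → Flow A
Neither sweeps: Flow A wins 2 of 4 groups, the one-page checkout wins 2. Flow A wins overall but not every group — no Simpson reversal.

No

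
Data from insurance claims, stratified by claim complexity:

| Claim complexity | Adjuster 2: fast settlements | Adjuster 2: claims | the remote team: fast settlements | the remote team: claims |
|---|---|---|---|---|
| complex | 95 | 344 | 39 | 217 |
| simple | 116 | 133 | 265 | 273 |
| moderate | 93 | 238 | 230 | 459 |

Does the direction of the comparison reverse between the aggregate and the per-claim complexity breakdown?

No

Complex: Adjuster 2 95/344 = 27.6%, the remote team 39/217 = 18.0% → Adjuster 2
Simple: Adjuster 2 116/133 = 87.2%, the remote team 265/273 = 97.1% → the remote team
Moderate: Adjuster 2 93/238 = 39.1%, the remote team 230/459 = 50.1% → the remote team
Overall: Adjuster 2 304/715 = 42.5%, the remote team 534/949 = 56.3% → the remote team
Neither sweeps: Adjuster 2 wins 1 of 3 groups, the remote team wins 2. The remote team wins overall but not every group — no Simpson reversal.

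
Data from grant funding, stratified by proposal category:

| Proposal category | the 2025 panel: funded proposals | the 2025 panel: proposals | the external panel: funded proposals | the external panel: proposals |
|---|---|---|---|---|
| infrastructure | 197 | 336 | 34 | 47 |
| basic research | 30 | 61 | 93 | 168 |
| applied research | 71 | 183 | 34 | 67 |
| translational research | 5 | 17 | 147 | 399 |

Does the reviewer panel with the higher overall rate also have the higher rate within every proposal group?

Infrastructure: the 2025 panel 197/336 = 58.6%, the external panel 34/47 = 72.3% → the external panel
Basic research: the 2025 panel 30/61 = 49.2%, the external panel 93/168 = 55.4% → the external panel
Applied research: the 2025 panel 71/183 = 38.8%, the external panel 34/67 = 50.7% → the external panel
Translational research: the 2025 panel 5/17 = 29.4%, the external panel 147/399 = 36.8% → the external panel
Overall: the 2025 panel 303/597 = 50.8%, the external panel 308/681 = 45.2% → the 2025 panel
The external panel wins each proposal group but the 2025 panel wins overall — the comparison reverses. The external panel's proposals skew toward translational research, which has a lower base rate.

No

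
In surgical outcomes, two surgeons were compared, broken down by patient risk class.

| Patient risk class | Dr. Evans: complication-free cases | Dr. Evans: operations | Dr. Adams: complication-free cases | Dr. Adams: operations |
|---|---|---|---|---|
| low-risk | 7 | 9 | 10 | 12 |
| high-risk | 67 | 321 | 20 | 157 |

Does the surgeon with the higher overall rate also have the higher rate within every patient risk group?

Low-risk: Dr. Evans 7/9 = 77.8%, Dr. Adams 10/12 = 83.3% → Dr. Adams
High-risk: Dr. Evans 67/321 = 20.9%, Dr. Adams 20/157 = 12.7% → Dr. Evans
Overall: Dr. Evans 74/330 = 22.4%, Dr. Adams 30/169 = 17.8% → Dr. Evans
Neither sweeps: Dr. Evans wins 1 of 2 groups, Dr. Adams wins 1. Dr. Evans wins overall but not every group — no Simpson reversal.

No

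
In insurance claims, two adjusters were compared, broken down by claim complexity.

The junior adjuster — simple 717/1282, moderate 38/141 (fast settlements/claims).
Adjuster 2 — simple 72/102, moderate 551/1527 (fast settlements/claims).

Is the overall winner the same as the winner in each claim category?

Simple: the junior adjuster 717/1282 = 55.9%, Adjuster 2 72/102 = 70.6% → Adjuster 2
Moderate: the junior adjuster 38/141 = 27.0%, Adjuster 2 551/1527 = 36.1% → Adjuster 2
Overall: the junior adjuster 755/1423 = 53.1%, Adjuster 2 623/1629 = 38.2% → the junior adjuster
Adjuster 2 wins each claim group but the junior adjuster wins overall — the comparison reverses. Adjuster 2's claims skew toward moderate, which has a lower base rate.

No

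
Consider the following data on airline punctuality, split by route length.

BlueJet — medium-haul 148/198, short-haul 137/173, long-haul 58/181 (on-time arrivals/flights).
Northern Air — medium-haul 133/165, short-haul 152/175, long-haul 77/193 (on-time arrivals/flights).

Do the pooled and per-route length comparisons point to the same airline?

Yes

Medium-haul: BlueJet 148/198 = 74.7%, Northern Air 133/165 = 80.6% → Northern Air
Short-haul: BlueJet 137/173 = 79.2%, Northern Air 152/175 = 86.9% → Northern Air
Long-haul: BlueJet 58/181 = 32.0%, Northern Air 77/193 = 39.9% → Northern Air
Overall: BlueJet 343/552 = 62.1%, Northern Air 362/533 = 67.9% → Northern Air
Northern Air wins overall and in every route group — no reversal.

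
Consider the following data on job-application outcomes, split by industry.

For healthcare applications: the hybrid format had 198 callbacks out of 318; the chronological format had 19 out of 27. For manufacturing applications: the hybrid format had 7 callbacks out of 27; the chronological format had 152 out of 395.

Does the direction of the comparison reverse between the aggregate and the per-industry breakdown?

Yes

Healthcare: the hybrid format 198/318 = 62.3%, the chronological format 19/27 = 70.4% → the chronological format
Manufacturing: the hybrid format 7/27 = 25.9%, the chronological format 152/395 = 38.5% → the chronological format
Overall: the hybrid format 205/345 = 59.4%, the chronological format 171/422 = 40.5% → the hybrid format
The chronological format wins each industry group but the hybrid format wins overall — the comparison reverses. The chronological format's applications skew toward manufacturing, which has a lower base rate.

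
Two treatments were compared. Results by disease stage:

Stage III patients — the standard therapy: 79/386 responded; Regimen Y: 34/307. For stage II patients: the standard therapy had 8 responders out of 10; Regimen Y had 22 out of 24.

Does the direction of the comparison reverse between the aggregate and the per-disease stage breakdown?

Stage III: the standard therapy 79/386 = 20.5%, Regimen Y 34/307 = 11.1% → the standard therapy
Stage II: the standard therapy 8/10 = 80.0%, Regimen Y 22/24 = 91.7% → Regimen Y
Overall: the standard therapy 87/396 = 22.0%, Regimen Y 56/331 = 16.9% → the standard therapy
Neither sweeps: the standard therapy wins 1 of 2 groups, Regimen Y wins 1. The standard therapy wins overall but not every group — no Simpson reversal.

No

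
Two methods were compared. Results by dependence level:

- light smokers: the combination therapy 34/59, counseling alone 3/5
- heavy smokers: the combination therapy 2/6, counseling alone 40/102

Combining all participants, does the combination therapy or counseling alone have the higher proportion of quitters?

the combination therapy

Light smokers: the combination therapy 34/59 = 57.6%, counseling alone 3/5 = 60.0% → counseling alone
Heavy smokers: the combination therapy 2/6 = 33.3%, counseling alone 40/102 = 39.2% → counseling alone
Overall: the combination therapy 36/65 = 55.4%, counseling alone 43/107 = 40.2% → the combination therapy
(Counseling alone wins every dependence group but the combination therapy wins overall — counseling alone's participants skew toward the low-rate heavy smokers group.)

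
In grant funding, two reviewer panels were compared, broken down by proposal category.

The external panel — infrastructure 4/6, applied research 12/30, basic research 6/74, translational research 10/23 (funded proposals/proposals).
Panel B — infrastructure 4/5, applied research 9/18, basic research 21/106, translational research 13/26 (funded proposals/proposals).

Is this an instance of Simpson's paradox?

Infrastructure: the external panel 4/6 = 66.7%, Panel B 4/5 = 80.0% → Panel B
Applied research: the external panel 12/30 = 40.0%, Panel B 9/18 = 50.0% → Panel B
Basic research: the external panel 6/74 = 8.1%, Panel B 21/106 = 19.8% → Panel B
Translational research: the external panel 10/23 = 43.5%, Panel B 13/26 = 50.0% → Panel B
Overall: the external panel 32/133 = 24.1%, Panel B 47/155 = 30.3% → Panel B
Panel B wins overall and in every proposal group — no reversal.

No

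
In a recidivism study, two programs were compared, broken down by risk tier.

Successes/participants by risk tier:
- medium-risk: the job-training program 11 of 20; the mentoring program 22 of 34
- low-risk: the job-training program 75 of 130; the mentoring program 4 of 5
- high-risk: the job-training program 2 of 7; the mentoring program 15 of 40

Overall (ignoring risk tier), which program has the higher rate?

Medium-risk: the job-training program 11/20 = 55.0%, the mentoring program 22/34 = 64.7% → the mentoring program
Low-risk: the job-training program 75/130 = 57.7%, the mentoring program 4/5 = 80.0% → the mentoring program
High-risk: the job-training program 2/7 = 28.6%, the mentoring program 15/40 = 37.5% → the mentoring program
Overall: the job-training program 88/157 = 56.1%, the mentoring program 41/79 = 51.9% → the job-training program
(The mentoring program wins every risk group but the job-training program wins overall — the mentoring program's participants skew toward the low-rate high-risk group.)

the job-training program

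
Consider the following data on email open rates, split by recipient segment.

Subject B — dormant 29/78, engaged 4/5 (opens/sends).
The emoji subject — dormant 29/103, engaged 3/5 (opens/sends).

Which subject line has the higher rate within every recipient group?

Dormant: Subject B 29/78 = 37.2%, the emoji subject 29/103 = 28.2% → Subject B
Engaged: Subject B 4/5 = 80.0%, the emoji subject 3/5 = 60.0% → Subject B
Subject B has the higher rate in both groups.

Subject B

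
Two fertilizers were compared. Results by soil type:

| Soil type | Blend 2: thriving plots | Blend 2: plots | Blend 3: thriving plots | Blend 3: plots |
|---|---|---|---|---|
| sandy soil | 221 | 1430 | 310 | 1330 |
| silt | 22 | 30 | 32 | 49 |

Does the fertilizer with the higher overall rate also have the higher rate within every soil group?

Sandy soil: Blend 2 221/1430 = 15.5%, Blend 3 310/1330 = 23.3% → Blend 3
Silt: Blend 2 22/30 = 73.3%, Blend 3 32/49 = 65.3% → Blend 2
Overall: Blend 2 243/1460 = 16.6%, Blend 3 342/1379 = 24.8% → Blend 3
Neither sweeps: Blend 2 wins 1 of 2 groups, Blend 3 wins 1. Blend 3 wins overall but not every group — no Simpson reversal.

No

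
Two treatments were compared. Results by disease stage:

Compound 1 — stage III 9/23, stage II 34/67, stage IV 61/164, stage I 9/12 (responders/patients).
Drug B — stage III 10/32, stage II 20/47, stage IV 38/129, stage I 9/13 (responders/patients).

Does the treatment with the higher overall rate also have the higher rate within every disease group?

Yes

Stage III: Compound 1 9/23 = 39.1%, Drug B 10/32 = 31.2% → Compound 1
Stage II: Compound 1 34/67 = 50.7%, Drug B 20/47 = 42.6% → Compound 1
Stage IV: Compound 1 61/164 = 37.2%, Drug B 38/129 = 29.5% → Compound 1
Stage I: Compound 1 9/12 = 75.0%, Drug B 9/13 = 69.2% → Compound 1
Overall: Compound 1 113/266 = 42.5%, Drug B 77/221 = 34.8% → Compound 1
Compound 1 wins overall and in every disease group — no reversal.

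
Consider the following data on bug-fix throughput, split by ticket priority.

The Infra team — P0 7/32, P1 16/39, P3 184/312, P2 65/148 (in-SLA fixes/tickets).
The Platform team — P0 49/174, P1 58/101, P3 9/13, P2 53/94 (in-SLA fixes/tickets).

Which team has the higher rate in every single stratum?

P0: the Infra team 7/32 = 21.9%, the Platform team 49/174 = 28.2% → the Platform team
P1: the Infra team 16/39 = 41.0%, the Platform team 58/101 = 57.4% → the Platform team
P3: the Infra team 184/312 = 59.0%, the Platform team 9/13 = 69.2% → the Platform team
P2: the Infra team 65/148 = 43.9%, the Platform team 53/94 = 56.4% → the Platform team
The Platform team has the higher rate in all 4 groups.

the Platform team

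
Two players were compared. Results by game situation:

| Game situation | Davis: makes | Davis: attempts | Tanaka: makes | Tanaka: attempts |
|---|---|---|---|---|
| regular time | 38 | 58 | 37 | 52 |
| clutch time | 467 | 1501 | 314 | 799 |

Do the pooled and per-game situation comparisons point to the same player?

Yes

Regular time: Davis 38/58 = 65.5%, Tanaka 37/52 = 71.2% → Tanaka
Clutch time: Davis 467/1501 = 31.1%, Tanaka 314/799 = 39.3% → Tanaka
Overall: Davis 505/1559 = 32.4%, Tanaka 351/851 = 41.2% → Tanaka
Tanaka wins overall and in every game group — no reversal.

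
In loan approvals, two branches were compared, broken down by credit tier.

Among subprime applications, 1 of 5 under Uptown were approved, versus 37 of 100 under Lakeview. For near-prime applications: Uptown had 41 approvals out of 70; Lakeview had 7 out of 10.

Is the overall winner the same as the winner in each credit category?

Subprime: Uptown 1/5 = 20.0%, Lakeview 37/100 = 37.0% → Lakeview
Near-prime: Uptown 41/70 = 58.6%, Lakeview 7/10 = 70.0% → Lakeview
Overall: Uptown 42/75 = 56.0%, Lakeview 44/110 = 40.0% → Uptown
Lakeview wins each credit group but Uptown wins overall — the comparison reverses. Lakeview's applications skew toward subprime, which has a lower base rate.

No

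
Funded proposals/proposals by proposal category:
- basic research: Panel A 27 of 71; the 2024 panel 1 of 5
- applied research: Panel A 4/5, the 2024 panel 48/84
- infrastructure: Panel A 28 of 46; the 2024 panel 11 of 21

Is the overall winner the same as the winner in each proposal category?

Basic research: Panel A 27/71 = 38.0%, the 2024 panel 1/5 = 20.0% → Panel A
Applied research: Panel A 4/5 = 80.0%, the 2024 panel 48/84 = 57.1% → Panel A
Infrastructure: Panel A 28/46 = 60.9%, the 2024 panel 11/21 = 52.4% → Panel A
Overall: Panel A 59/122 = 48.4%, the 2024 panel 60/110 = 54.5% → the 2024 panel
Panel A wins each proposal group but the 2024 panel wins overall — the comparison reverses. Panel A's proposals skew toward basic research, which has a lower base rate.

No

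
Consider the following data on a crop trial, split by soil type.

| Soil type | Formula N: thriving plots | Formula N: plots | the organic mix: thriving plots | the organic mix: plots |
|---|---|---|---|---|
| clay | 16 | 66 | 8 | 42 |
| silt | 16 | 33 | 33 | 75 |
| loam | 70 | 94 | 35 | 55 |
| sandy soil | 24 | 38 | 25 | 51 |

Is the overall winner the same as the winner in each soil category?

Clay: Formula N 16/66 = 24.2%, the organic mix 8/42 = 19.0% → Formula N
Silt: Formula N 16/33 = 48.5%, the organic mix 33/75 = 44.0% → Formula N
Loam: Formula N 70/94 = 74.5%, the organic mix 35/55 = 63.6% → Formula N
Sandy soil: Formula N 24/38 = 63.2%, the organic mix 25/51 = 49.0% → Formula N
Overall: Formula N 126/231 = 54.5%, the organic mix 101/223 = 45.3% → Formula N
Formula N wins overall and in every soil group — no reversal.

Yes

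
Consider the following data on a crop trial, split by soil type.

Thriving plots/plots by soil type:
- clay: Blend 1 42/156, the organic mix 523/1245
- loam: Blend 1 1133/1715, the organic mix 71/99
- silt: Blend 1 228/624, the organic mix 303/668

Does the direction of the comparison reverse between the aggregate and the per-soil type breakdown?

Clay: Blend 1 42/156 = 26.9%, the organic mix 523/1245 = 42.0% → the organic mix
Loam: Blend 1 1133/1715 = 66.1%, the organic mix 71/99 = 71.7% → the organic mix
Silt: Blend 1 228/624 = 36.5%, the organic mix 303/668 = 45.4% → the organic mix
Overall: Blend 1 1403/2495 = 56.2%, the organic mix 897/2012 = 44.6% → Blend 1
The organic mix wins each soil group but Blend 1 wins overall — the comparison reverses. The organic mix's plots skew toward clay, which has a lower base rate.

Yes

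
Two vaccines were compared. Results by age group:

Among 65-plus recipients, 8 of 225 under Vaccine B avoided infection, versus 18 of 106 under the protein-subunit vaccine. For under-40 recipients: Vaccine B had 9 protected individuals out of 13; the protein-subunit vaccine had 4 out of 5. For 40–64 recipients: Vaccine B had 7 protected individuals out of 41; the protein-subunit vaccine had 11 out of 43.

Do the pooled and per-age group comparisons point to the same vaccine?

65-plus: Vaccine B 8/225 = 3.6%, the protein-subunit vaccine 18/106 = 17.0% → the protein-subunit vaccine
Under-40: Vaccine B 9/13 = 69.2%, the protein-subunit vaccine 4/5 = 80.0% → the protein-subunit vaccine
40–64: Vaccine B 7/41 = 17.1%, the protein-subunit vaccine 11/43 = 25.6% → the protein-subunit vaccine
Overall: Vaccine B 24/279 = 8.6%, the protein-subunit vaccine 33/154 = 21.4% → the protein-subunit vaccine
The protein-subunit vaccine wins overall and in every age group — no reversal.

Yes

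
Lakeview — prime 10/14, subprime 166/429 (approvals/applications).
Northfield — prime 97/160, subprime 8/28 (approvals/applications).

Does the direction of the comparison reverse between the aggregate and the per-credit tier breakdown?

Yes

Prime: Lakeview 10/14 = 71.4%, Northfield 97/160 = 60.6% → Lakeview
Subprime: Lakeview 166/429 = 38.7%, Northfield 8/28 = 28.6% → Lakeview
Overall: Lakeview 176/443 = 39.7%, Northfield 105/188 = 55.9% → Northfield
Lakeview wins each credit group but Northfield wins overall — the comparison reverses. Lakeview's applications skew toward subprime, which has a lower base rate.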